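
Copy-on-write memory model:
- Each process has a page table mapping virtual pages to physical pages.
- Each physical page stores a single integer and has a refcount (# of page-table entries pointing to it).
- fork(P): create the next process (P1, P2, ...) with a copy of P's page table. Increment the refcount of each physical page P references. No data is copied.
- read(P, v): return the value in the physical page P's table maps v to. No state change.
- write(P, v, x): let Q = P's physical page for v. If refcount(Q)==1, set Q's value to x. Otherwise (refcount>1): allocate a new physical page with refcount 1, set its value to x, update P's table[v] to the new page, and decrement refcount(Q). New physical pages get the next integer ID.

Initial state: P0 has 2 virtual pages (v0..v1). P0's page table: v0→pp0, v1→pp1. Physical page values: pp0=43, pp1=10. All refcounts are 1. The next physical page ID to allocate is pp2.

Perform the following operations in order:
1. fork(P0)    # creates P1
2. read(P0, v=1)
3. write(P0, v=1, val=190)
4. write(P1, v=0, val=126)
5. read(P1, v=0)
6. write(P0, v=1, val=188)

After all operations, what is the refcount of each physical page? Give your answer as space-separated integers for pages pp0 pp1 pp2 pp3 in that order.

Op 1: fork(P0) -> P1. 2 ppages; refcounts: pp0:2 pp1:2
Op 2: read(P0, v1) -> 10. No state change.
Op 3: write(P0, v1, 190). refcount(pp1)=2>1 -> COPY to pp2. 3 ppages; refcounts: pp0:2 pp1:1 pp2:1
Op 4: write(P1, v0, 126). refcount(pp0)=2>1 -> COPY to pp3. 4 ppages; refcounts: pp0:1 pp1:1 pp2:1 pp3:1
Op 5: read(P1, v0) -> 126. No state change.
Op 6: write(P0, v1, 188). refcount(pp2)=1 -> write in place. 4 ppages; refcounts: pp0:1 pp1:1 pp2:1 pp3:1

Answer: 1 1 1 1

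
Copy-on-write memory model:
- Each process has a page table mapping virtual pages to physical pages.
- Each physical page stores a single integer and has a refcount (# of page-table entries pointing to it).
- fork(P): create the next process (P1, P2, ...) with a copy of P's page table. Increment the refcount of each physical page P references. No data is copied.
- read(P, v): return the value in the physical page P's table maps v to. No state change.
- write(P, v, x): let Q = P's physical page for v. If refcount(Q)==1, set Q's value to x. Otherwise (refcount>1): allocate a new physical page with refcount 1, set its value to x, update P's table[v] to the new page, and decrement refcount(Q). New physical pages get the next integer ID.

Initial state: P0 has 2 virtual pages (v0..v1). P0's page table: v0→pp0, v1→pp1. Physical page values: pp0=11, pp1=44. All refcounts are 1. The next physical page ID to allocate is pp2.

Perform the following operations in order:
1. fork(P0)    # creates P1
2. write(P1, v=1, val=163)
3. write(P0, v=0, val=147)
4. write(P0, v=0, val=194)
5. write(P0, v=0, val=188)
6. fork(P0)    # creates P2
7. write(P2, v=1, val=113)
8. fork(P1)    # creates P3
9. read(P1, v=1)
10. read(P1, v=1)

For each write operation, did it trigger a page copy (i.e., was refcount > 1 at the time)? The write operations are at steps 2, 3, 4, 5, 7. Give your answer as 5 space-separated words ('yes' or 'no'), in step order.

Op 1: fork(P0) -> P1. 2 ppages; refcounts: pp0:2 pp1:2
Op 2: write(P1, v1, 163). refcount(pp1)=2>1 -> COPY to pp2. 3 ppages; refcounts: pp0:2 pp1:1 pp2:1
Op 3: write(P0, v0, 147). refcount(pp0)=2>1 -> COPY to pp3. 4 ppages; refcounts: pp0:1 pp1:1 pp2:1 pp3:1
Op 4: write(P0, v0, 194). refcount(pp3)=1 -> write in place. 4 ppages; refcounts: pp0:1 pp1:1 pp2:1 pp3:1
Op 5: write(P0, v0, 188). refcount(pp3)=1 -> write in place. 4 ppages; refcounts: pp0:1 pp1:1 pp2:1 pp3:1
Op 6: fork(P0) -> P2. 4 ppages; refcounts: pp0:1 pp1:2 pp2:1 pp3:2
Op 7: write(P2, v1, 113). refcount(pp1)=2>1 -> COPY to pp4. 5 ppages; refcounts: pp0:1 pp1:1 pp2:1 pp3:2 pp4:1
Op 8: fork(P1) -> P3. 5 ppages; refcounts: pp0:2 pp1:1 pp2:2 pp3:2 pp4:1
Op 9: read(P1, v1) -> 163. No state change.
Op 10: read(P1, v1) -> 163. No state change.

yes yes no no yes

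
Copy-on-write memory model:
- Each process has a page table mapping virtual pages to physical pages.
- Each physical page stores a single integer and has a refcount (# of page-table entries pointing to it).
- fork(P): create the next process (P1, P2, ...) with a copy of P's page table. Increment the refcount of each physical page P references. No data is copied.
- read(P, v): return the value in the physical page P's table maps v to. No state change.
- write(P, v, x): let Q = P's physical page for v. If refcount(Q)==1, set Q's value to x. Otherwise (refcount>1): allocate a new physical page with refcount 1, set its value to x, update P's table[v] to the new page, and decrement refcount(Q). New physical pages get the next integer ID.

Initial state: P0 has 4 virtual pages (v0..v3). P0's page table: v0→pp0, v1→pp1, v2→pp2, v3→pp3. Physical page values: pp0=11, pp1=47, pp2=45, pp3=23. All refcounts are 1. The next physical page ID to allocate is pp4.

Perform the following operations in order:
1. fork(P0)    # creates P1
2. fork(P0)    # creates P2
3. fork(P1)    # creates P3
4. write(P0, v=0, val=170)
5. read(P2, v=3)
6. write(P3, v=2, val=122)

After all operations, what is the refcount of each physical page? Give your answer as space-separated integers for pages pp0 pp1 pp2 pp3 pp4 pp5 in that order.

Answer: 3 4 3 4 1 1

Derivation:
Op 1: fork(P0) -> P1. 4 ppages; refcounts: pp0:2 pp1:2 pp2:2 pp3:2
Op 2: fork(P0) -> P2. 4 ppages; refcounts: pp0:3 pp1:3 pp2:3 pp3:3
Op 3: fork(P1) -> P3. 4 ppages; refcounts: pp0:4 pp1:4 pp2:4 pp3:4
Op 4: write(P0, v0, 170). refcount(pp0)=4>1 -> COPY to pp4. 5 ppages; refcounts: pp0:3 pp1:4 pp2:4 pp3:4 pp4:1
Op 5: read(P2, v3) -> 23. No state change.
Op 6: write(P3, v2, 122). refcount(pp2)=4>1 -> COPY to pp5. 6 ppages; refcounts: pp0:3 pp1:4 pp2:3 pp3:4 pp4:1 pp5:1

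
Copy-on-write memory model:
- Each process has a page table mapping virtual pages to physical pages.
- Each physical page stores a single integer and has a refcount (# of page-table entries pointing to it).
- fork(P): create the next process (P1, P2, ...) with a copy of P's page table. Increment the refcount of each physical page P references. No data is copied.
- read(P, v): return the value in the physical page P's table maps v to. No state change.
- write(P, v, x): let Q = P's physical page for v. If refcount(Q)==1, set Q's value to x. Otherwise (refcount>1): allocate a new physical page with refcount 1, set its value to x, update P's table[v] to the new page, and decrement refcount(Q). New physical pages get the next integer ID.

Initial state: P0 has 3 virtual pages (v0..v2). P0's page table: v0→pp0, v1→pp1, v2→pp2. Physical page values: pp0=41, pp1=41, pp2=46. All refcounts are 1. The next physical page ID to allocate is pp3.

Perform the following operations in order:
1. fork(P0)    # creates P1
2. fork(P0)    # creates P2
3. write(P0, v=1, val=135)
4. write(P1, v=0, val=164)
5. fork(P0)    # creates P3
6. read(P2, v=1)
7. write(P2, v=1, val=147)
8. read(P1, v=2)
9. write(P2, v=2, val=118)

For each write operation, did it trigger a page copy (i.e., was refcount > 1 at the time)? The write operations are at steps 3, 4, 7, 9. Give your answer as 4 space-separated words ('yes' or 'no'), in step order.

Op 1: fork(P0) -> P1. 3 ppages; refcounts: pp0:2 pp1:2 pp2:2
Op 2: fork(P0) -> P2. 3 ppages; refcounts: pp0:3 pp1:3 pp2:3
Op 3: write(P0, v1, 135). refcount(pp1)=3>1 -> COPY to pp3. 4 ppages; refcounts: pp0:3 pp1:2 pp2:3 pp3:1
Op 4: write(P1, v0, 164). refcount(pp0)=3>1 -> COPY to pp4. 5 ppages; refcounts: pp0:2 pp1:2 pp2:3 pp3:1 pp4:1
Op 5: fork(P0) -> P3. 5 ppages; refcounts: pp0:3 pp1:2 pp2:4 pp3:2 pp4:1
Op 6: read(P2, v1) -> 41. No state change.
Op 7: write(P2, v1, 147). refcount(pp1)=2>1 -> COPY to pp5. 6 ppages; refcounts: pp0:3 pp1:1 pp2:4 pp3:2 pp4:1 pp5:1
Op 8: read(P1, v2) -> 46. No state change.
Op 9: write(P2, v2, 118). refcount(pp2)=4>1 -> COPY to pp6. 7 ppages; refcounts: pp0:3 pp1:1 pp2:3 pp3:2 pp4:1 pp5:1 pp6:1

yes yes yes yes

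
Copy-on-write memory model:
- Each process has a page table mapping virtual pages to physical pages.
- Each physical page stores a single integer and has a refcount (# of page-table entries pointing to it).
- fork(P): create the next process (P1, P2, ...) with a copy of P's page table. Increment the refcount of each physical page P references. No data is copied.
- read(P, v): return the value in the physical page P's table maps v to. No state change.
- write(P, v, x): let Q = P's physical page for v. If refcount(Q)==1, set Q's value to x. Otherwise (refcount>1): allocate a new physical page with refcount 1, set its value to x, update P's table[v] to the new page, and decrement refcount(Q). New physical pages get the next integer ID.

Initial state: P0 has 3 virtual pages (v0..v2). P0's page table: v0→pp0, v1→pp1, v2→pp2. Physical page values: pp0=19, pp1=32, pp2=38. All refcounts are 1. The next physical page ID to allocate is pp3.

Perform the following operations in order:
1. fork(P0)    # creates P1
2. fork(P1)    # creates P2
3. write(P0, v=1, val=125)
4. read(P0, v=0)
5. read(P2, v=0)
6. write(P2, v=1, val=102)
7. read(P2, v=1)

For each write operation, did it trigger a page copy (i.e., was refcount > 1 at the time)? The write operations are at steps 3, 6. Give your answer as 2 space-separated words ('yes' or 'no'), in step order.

Op 1: fork(P0) -> P1. 3 ppages; refcounts: pp0:2 pp1:2 pp2:2
Op 2: fork(P1) -> P2. 3 ppages; refcounts: pp0:3 pp1:3 pp2:3
Op 3: write(P0, v1, 125). refcount(pp1)=3>1 -> COPY to pp3. 4 ppages; refcounts: pp0:3 pp1:2 pp2:3 pp3:1
Op 4: read(P0, v0) -> 19. No state change.
Op 5: read(P2, v0) -> 19. No state change.
Op 6: write(P2, v1, 102). refcount(pp1)=2>1 -> COPY to pp4. 5 ppages; refcounts: pp0:3 pp1:1 pp2:3 pp3:1 pp4:1
Op 7: read(P2, v1) -> 102. No state change.

yes yes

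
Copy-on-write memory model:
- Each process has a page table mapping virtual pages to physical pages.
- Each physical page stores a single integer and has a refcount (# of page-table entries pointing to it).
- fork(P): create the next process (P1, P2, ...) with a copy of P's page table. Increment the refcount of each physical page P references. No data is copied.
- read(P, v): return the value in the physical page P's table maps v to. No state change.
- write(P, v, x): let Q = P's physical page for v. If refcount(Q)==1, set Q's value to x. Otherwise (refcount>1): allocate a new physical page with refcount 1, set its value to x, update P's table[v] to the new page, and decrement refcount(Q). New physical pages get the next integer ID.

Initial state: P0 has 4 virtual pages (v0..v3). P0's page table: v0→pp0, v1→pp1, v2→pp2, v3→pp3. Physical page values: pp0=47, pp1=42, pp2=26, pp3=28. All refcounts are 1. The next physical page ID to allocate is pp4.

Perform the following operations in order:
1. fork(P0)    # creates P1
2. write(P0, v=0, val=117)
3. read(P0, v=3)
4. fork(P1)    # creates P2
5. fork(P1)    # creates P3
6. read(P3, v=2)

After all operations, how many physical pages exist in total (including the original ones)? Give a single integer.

Op 1: fork(P0) -> P1. 4 ppages; refcounts: pp0:2 pp1:2 pp2:2 pp3:2
Op 2: write(P0, v0, 117). refcount(pp0)=2>1 -> COPY to pp4. 5 ppages; refcounts: pp0:1 pp1:2 pp2:2 pp3:2 pp4:1
Op 3: read(P0, v3) -> 28. No state change.
Op 4: fork(P1) -> P2. 5 ppages; refcounts: pp0:2 pp1:3 pp2:3 pp3:3 pp4:1
Op 5: fork(P1) -> P3. 5 ppages; refcounts: pp0:3 pp1:4 pp2:4 pp3:4 pp4:1
Op 6: read(P3, v2) -> 26. No state change.

Answer: 5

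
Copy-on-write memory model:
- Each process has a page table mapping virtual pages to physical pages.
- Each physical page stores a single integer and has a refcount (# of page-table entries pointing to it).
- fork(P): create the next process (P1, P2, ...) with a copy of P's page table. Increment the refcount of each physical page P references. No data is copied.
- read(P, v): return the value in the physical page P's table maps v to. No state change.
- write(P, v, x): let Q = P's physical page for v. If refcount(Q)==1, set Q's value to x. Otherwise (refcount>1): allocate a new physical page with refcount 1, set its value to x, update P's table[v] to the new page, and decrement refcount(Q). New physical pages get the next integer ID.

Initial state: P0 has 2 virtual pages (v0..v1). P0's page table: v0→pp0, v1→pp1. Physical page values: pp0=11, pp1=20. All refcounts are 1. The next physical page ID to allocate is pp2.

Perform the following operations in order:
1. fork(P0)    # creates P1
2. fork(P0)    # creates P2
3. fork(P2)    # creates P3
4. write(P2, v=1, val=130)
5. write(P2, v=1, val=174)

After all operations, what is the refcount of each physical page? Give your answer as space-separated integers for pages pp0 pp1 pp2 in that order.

Answer: 4 3 1

Derivation:
Op 1: fork(P0) -> P1. 2 ppages; refcounts: pp0:2 pp1:2
Op 2: fork(P0) -> P2. 2 ppages; refcounts: pp0:3 pp1:3
Op 3: fork(P2) -> P3. 2 ppages; refcounts: pp0:4 pp1:4
Op 4: write(P2, v1, 130). refcount(pp1)=4>1 -> COPY to pp2. 3 ppages; refcounts: pp0:4 pp1:3 pp2:1
Op 5: write(P2, v1, 174). refcount(pp2)=1 -> write in place. 3 ppages; refcounts: pp0:4 pp1:3 pp2:1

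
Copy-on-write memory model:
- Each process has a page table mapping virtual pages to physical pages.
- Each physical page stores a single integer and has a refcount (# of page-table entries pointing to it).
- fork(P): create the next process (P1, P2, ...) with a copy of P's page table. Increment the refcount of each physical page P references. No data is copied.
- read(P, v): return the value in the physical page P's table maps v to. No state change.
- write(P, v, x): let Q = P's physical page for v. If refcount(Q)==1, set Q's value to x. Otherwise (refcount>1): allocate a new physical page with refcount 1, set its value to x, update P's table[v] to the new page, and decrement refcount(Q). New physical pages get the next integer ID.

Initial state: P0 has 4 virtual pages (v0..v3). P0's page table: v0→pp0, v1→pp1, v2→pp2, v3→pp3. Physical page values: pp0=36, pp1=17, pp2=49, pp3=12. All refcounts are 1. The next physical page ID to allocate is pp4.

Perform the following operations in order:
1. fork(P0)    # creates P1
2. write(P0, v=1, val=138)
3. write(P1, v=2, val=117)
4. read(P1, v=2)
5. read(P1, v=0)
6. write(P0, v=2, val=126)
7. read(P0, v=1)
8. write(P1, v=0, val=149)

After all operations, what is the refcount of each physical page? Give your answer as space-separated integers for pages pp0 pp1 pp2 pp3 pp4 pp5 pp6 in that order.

Answer: 1 1 1 2 1 1 1

Derivation:
Op 1: fork(P0) -> P1. 4 ppages; refcounts: pp0:2 pp1:2 pp2:2 pp3:2
Op 2: write(P0, v1, 138). refcount(pp1)=2>1 -> COPY to pp4. 5 ppages; refcounts: pp0:2 pp1:1 pp2:2 pp3:2 pp4:1
Op 3: write(P1, v2, 117). refcount(pp2)=2>1 -> COPY to pp5. 6 ppages; refcounts: pp0:2 pp1:1 pp2:1 pp3:2 pp4:1 pp5:1
Op 4: read(P1, v2) -> 117. No state change.
Op 5: read(P1, v0) -> 36. No state change.
Op 6: write(P0, v2, 126). refcount(pp2)=1 -> write in place. 6 ppages; refcounts: pp0:2 pp1:1 pp2:1 pp3:2 pp4:1 pp5:1
Op 7: read(P0, v1) -> 138. No state change.
Op 8: write(P1, v0, 149). refcount(pp0)=2>1 -> COPY to pp6. 7 ppages; refcounts: pp0:1 pp1:1 pp2:1 pp3:2 pp4:1 pp5:1 pp6:1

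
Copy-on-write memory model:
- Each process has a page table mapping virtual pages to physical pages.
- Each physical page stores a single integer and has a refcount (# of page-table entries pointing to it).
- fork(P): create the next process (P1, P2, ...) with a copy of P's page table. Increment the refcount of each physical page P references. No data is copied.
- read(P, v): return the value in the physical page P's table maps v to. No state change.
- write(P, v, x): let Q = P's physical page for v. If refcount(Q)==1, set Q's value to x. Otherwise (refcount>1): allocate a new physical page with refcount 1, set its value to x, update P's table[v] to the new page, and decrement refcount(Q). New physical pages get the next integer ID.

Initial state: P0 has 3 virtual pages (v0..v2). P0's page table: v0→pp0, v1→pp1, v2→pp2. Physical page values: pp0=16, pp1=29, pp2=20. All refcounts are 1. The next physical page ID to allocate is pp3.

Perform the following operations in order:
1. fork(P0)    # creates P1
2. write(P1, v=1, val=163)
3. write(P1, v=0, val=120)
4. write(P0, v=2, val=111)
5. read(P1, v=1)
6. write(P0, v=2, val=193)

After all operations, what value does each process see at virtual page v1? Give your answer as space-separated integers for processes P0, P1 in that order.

Answer: 29 163

Derivation:
Op 1: fork(P0) -> P1. 3 ppages; refcounts: pp0:2 pp1:2 pp2:2
Op 2: write(P1, v1, 163). refcount(pp1)=2>1 -> COPY to pp3. 4 ppages; refcounts: pp0:2 pp1:1 pp2:2 pp3:1
Op 3: write(P1, v0, 120). refcount(pp0)=2>1 -> COPY to pp4. 5 ppages; refcounts: pp0:1 pp1:1 pp2:2 pp3:1 pp4:1
Op 4: write(P0, v2, 111). refcount(pp2)=2>1 -> COPY to pp5. 6 ppages; refcounts: pp0:1 pp1:1 pp2:1 pp3:1 pp4:1 pp5:1
Op 5: read(P1, v1) -> 163. No state change.
Op 6: write(P0, v2, 193). refcount(pp5)=1 -> write in place. 6 ppages; refcounts: pp0:1 pp1:1 pp2:1 pp3:1 pp4:1 pp5:1
P0: v1 -> pp1 = 29
P1: v1 -> pp3 = 163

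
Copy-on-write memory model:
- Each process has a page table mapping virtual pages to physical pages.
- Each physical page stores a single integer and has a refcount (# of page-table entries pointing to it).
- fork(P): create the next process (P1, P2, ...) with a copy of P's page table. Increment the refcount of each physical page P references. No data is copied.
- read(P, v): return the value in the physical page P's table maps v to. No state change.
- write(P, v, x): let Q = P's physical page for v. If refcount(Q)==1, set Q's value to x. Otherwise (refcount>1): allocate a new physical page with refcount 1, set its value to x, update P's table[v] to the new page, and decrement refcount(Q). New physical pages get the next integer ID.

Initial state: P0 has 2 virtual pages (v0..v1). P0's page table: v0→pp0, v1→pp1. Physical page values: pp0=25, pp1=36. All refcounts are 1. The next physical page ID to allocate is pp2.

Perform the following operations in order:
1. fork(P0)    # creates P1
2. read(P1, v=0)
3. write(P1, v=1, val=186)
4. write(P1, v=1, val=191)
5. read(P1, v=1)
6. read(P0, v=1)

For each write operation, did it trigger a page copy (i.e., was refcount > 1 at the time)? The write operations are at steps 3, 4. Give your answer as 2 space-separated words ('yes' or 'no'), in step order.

Op 1: fork(P0) -> P1. 2 ppages; refcounts: pp0:2 pp1:2
Op 2: read(P1, v0) -> 25. No state change.
Op 3: write(P1, v1, 186). refcount(pp1)=2>1 -> COPY to pp2. 3 ppages; refcounts: pp0:2 pp1:1 pp2:1
Op 4: write(P1, v1, 191). refcount(pp2)=1 -> write in place. 3 ppages; refcounts: pp0:2 pp1:1 pp2:1
Op 5: read(P1, v1) -> 191. No state change.
Op 6: read(P0, v1) -> 36. No state change.

yes no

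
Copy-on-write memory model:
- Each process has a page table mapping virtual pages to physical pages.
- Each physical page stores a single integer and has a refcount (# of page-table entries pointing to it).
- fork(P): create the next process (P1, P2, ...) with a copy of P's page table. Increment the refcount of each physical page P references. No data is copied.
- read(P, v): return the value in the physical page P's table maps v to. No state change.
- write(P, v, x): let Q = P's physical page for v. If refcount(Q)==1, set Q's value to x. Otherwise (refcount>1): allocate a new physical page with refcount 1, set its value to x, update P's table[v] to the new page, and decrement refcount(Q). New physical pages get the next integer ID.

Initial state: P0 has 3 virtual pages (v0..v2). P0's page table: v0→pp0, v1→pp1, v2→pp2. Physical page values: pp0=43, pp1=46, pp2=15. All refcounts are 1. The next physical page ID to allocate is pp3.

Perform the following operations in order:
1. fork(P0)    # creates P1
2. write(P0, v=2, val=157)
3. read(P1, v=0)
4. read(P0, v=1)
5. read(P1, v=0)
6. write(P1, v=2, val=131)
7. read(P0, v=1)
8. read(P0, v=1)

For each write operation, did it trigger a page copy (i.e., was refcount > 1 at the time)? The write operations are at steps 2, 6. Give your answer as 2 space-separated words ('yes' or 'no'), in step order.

Op 1: fork(P0) -> P1. 3 ppages; refcounts: pp0:2 pp1:2 pp2:2
Op 2: write(P0, v2, 157). refcount(pp2)=2>1 -> COPY to pp3. 4 ppages; refcounts: pp0:2 pp1:2 pp2:1 pp3:1
Op 3: read(P1, v0) -> 43. No state change.
Op 4: read(P0, v1) -> 46. No state change.
Op 5: read(P1, v0) -> 43. No state change.
Op 6: write(P1, v2, 131). refcount(pp2)=1 -> write in place. 4 ppages; refcounts: pp0:2 pp1:2 pp2:1 pp3:1
Op 7: read(P0, v1) -> 46. No state change.
Op 8: read(P0, v1) -> 46. No state change.

yes no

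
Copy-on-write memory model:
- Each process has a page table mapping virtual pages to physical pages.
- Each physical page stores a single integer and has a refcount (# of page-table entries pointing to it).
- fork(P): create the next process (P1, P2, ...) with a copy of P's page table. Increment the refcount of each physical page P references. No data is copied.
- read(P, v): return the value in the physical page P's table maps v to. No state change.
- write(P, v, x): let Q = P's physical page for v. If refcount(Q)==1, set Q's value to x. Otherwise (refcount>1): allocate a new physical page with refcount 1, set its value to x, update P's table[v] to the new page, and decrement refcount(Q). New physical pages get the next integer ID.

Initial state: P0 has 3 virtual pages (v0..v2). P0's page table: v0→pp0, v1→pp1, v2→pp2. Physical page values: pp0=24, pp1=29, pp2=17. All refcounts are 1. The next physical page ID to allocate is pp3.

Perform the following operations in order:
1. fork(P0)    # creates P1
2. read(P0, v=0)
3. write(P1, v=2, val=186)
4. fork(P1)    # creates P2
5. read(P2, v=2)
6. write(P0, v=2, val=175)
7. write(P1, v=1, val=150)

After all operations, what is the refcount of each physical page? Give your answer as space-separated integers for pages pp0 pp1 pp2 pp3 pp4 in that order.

Answer: 3 2 1 2 1

Derivation:
Op 1: fork(P0) -> P1. 3 ppages; refcounts: pp0:2 pp1:2 pp2:2
Op 2: read(P0, v0) -> 24. No state change.
Op 3: write(P1, v2, 186). refcount(pp2)=2>1 -> COPY to pp3. 4 ppages; refcounts: pp0:2 pp1:2 pp2:1 pp3:1
Op 4: fork(P1) -> P2. 4 ppages; refcounts: pp0:3 pp1:3 pp2:1 pp3:2
Op 5: read(P2, v2) -> 186. No state change.
Op 6: write(P0, v2, 175). refcount(pp2)=1 -> write in place. 4 ppages; refcounts: pp0:3 pp1:3 pp2:1 pp3:2
Op 7: write(P1, v1, 150). refcount(pp1)=3>1 -> COPY to pp4. 5 ppages; refcounts: pp0:3 pp1:2 pp2:1 pp3:2 pp4:1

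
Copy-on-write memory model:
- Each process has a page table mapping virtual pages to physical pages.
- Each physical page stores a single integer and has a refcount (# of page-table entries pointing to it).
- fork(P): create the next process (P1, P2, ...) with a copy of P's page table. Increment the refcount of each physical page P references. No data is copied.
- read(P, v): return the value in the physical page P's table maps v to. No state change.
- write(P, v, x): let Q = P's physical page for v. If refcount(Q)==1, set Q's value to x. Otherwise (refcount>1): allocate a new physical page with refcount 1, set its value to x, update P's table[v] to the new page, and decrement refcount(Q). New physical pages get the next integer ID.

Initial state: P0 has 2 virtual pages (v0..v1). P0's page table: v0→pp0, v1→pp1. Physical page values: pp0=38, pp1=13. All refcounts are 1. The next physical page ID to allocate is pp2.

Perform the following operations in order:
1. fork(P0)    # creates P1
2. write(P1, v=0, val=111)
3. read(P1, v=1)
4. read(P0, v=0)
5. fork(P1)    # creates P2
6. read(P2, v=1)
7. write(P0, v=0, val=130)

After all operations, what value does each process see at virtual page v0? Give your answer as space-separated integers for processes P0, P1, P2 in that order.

Op 1: fork(P0) -> P1. 2 ppages; refcounts: pp0:2 pp1:2
Op 2: write(P1, v0, 111). refcount(pp0)=2>1 -> COPY to pp2. 3 ppages; refcounts: pp0:1 pp1:2 pp2:1
Op 3: read(P1, v1) -> 13. No state change.
Op 4: read(P0, v0) -> 38. No state change.
Op 5: fork(P1) -> P2. 3 ppages; refcounts: pp0:1 pp1:3 pp2:2
Op 6: read(P2, v1) -> 13. No state change.
Op 7: write(P0, v0, 130). refcount(pp0)=1 -> write in place. 3 ppages; refcounts: pp0:1 pp1:3 pp2:2
P0: v0 -> pp0 = 130
P1: v0 -> pp2 = 111
P2: v0 -> pp2 = 111

Answer: 130 111 111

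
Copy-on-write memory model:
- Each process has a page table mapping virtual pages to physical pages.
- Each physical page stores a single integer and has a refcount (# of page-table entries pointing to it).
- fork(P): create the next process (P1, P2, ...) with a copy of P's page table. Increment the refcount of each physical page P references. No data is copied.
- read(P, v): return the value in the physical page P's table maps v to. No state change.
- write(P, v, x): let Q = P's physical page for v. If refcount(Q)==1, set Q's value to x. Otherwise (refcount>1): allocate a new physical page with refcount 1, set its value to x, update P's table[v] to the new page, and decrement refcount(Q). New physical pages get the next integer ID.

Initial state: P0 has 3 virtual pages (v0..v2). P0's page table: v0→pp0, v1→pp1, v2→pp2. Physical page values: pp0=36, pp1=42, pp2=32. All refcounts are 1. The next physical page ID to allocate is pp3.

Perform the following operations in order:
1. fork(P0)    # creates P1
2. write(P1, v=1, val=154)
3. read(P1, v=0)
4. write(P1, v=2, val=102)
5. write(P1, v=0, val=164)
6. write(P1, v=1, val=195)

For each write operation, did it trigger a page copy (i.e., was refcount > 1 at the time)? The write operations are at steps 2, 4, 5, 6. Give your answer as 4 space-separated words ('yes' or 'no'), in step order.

Op 1: fork(P0) -> P1. 3 ppages; refcounts: pp0:2 pp1:2 pp2:2
Op 2: write(P1, v1, 154). refcount(pp1)=2>1 -> COPY to pp3. 4 ppages; refcounts: pp0:2 pp1:1 pp2:2 pp3:1
Op 3: read(P1, v0) -> 36. No state change.
Op 4: write(P1, v2, 102). refcount(pp2)=2>1 -> COPY to pp4. 5 ppages; refcounts: pp0:2 pp1:1 pp2:1 pp3:1 pp4:1
Op 5: write(P1, v0, 164). refcount(pp0)=2>1 -> COPY to pp5. 6 ppages; refcounts: pp0:1 pp1:1 pp2:1 pp3:1 pp4:1 pp5:1
Op 6: write(P1, v1, 195). refcount(pp3)=1 -> write in place. 6 ppages; refcounts: pp0:1 pp1:1 pp2:1 pp3:1 pp4:1 pp5:1

yes yes yes no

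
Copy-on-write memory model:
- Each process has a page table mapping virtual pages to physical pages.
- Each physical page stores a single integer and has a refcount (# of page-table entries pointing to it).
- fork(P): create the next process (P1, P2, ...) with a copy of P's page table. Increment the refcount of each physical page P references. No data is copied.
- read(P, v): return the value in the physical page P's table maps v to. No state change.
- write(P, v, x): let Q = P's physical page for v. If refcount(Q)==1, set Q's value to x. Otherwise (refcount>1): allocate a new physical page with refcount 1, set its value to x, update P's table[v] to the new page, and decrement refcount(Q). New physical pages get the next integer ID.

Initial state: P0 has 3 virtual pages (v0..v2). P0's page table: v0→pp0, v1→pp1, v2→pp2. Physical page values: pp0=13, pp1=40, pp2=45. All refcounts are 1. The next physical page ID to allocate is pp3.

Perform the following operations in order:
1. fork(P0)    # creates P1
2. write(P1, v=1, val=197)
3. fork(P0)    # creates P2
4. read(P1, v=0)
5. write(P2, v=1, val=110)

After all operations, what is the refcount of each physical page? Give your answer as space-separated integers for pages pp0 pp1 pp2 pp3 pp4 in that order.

Op 1: fork(P0) -> P1. 3 ppages; refcounts: pp0:2 pp1:2 pp2:2
Op 2: write(P1, v1, 197). refcount(pp1)=2>1 -> COPY to pp3. 4 ppages; refcounts: pp0:2 pp1:1 pp2:2 pp3:1
Op 3: fork(P0) -> P2. 4 ppages; refcounts: pp0:3 pp1:2 pp2:3 pp3:1
Op 4: read(P1, v0) -> 13. No state change.
Op 5: write(P2, v1, 110). refcount(pp1)=2>1 -> COPY to pp4. 5 ppages; refcounts: pp0:3 pp1:1 pp2:3 pp3:1 pp4:1

Answer: 3 1 3 1 1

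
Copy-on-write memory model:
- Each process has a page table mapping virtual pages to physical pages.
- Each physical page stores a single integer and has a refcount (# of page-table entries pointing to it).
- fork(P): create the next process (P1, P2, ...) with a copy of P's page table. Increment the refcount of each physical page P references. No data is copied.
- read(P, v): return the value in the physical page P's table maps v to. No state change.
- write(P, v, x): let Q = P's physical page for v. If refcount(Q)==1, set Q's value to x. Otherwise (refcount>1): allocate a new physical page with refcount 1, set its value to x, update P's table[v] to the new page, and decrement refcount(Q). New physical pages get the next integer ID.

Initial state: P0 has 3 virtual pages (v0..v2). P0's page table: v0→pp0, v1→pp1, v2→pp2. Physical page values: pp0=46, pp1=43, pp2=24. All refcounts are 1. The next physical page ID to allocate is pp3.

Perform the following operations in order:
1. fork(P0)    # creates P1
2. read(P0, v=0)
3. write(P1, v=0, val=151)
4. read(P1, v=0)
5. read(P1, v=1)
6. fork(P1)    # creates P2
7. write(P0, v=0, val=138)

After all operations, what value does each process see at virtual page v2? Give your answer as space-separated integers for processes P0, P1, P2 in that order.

Op 1: fork(P0) -> P1. 3 ppages; refcounts: pp0:2 pp1:2 pp2:2
Op 2: read(P0, v0) -> 46. No state change.
Op 3: write(P1, v0, 151). refcount(pp0)=2>1 -> COPY to pp3. 4 ppages; refcounts: pp0:1 pp1:2 pp2:2 pp3:1
Op 4: read(P1, v0) -> 151. No state change.
Op 5: read(P1, v1) -> 43. No state change.
Op 6: fork(P1) -> P2. 4 ppages; refcounts: pp0:1 pp1:3 pp2:3 pp3:2
Op 7: write(P0, v0, 138). refcount(pp0)=1 -> write in place. 4 ppages; refcounts: pp0:1 pp1:3 pp2:3 pp3:2
P0: v2 -> pp2 = 24
P1: v2 -> pp2 = 24
P2: v2 -> pp2 = 24

Answer: 24 24 24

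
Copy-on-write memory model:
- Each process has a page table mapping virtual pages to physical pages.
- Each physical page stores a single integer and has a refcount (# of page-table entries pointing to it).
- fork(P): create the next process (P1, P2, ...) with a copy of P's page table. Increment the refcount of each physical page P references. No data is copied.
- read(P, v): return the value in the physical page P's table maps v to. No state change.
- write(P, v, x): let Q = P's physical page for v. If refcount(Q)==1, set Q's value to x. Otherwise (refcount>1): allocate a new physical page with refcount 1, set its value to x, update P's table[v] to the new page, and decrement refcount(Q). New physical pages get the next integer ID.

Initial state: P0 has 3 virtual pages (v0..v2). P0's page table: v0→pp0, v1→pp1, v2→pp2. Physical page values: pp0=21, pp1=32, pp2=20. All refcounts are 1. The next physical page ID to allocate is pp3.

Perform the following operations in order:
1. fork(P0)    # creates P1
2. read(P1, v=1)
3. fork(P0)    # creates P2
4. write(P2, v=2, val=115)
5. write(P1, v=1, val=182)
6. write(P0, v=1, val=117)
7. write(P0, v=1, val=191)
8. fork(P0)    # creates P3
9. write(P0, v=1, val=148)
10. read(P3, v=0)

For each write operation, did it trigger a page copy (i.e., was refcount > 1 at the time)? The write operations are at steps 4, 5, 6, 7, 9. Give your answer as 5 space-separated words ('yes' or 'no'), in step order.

Op 1: fork(P0) -> P1. 3 ppages; refcounts: pp0:2 pp1:2 pp2:2
Op 2: read(P1, v1) -> 32. No state change.
Op 3: fork(P0) -> P2. 3 ppages; refcounts: pp0:3 pp1:3 pp2:3
Op 4: write(P2, v2, 115). refcount(pp2)=3>1 -> COPY to pp3. 4 ppages; refcounts: pp0:3 pp1:3 pp2:2 pp3:1
Op 5: write(P1, v1, 182). refcount(pp1)=3>1 -> COPY to pp4. 5 ppages; refcounts: pp0:3 pp1:2 pp2:2 pp3:1 pp4:1
Op 6: write(P0, v1, 117). refcount(pp1)=2>1 -> COPY to pp5. 6 ppages; refcounts: pp0:3 pp1:1 pp2:2 pp3:1 pp4:1 pp5:1
Op 7: write(P0, v1, 191). refcount(pp5)=1 -> write in place. 6 ppages; refcounts: pp0:3 pp1:1 pp2:2 pp3:1 pp4:1 pp5:1
Op 8: fork(P0) -> P3. 6 ppages; refcounts: pp0:4 pp1:1 pp2:3 pp3:1 pp4:1 pp5:2
Op 9: write(P0, v1, 148). refcount(pp5)=2>1 -> COPY to pp6. 7 ppages; refcounts: pp0:4 pp1:1 pp2:3 pp3:1 pp4:1 pp5:1 pp6:1
Op 10: read(P3, v0) -> 21. No state change.

yes yes yes no yes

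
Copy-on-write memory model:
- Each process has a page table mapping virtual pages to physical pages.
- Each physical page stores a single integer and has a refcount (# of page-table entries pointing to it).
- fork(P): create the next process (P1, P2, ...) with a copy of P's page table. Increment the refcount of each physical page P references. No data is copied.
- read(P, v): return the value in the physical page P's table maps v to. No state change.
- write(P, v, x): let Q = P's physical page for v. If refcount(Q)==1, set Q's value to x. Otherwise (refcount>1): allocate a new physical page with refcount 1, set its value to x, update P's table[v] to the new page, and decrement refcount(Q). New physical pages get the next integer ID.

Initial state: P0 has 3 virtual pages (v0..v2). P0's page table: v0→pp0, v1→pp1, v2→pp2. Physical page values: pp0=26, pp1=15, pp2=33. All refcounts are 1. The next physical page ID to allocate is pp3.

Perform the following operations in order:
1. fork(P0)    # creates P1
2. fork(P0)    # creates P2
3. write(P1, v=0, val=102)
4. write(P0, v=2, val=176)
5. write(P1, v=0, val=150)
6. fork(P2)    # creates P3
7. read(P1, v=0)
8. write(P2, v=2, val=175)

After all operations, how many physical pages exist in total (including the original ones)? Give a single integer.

Op 1: fork(P0) -> P1. 3 ppages; refcounts: pp0:2 pp1:2 pp2:2
Op 2: fork(P0) -> P2. 3 ppages; refcounts: pp0:3 pp1:3 pp2:3
Op 3: write(P1, v0, 102). refcount(pp0)=3>1 -> COPY to pp3. 4 ppages; refcounts: pp0:2 pp1:3 pp2:3 pp3:1
Op 4: write(P0, v2, 176). refcount(pp2)=3>1 -> COPY to pp4. 5 ppages; refcounts: pp0:2 pp1:3 pp2:2 pp3:1 pp4:1
Op 5: write(P1, v0, 150). refcount(pp3)=1 -> write in place. 5 ppages; refcounts: pp0:2 pp1:3 pp2:2 pp3:1 pp4:1
Op 6: fork(P2) -> P3. 5 ppages; refcounts: pp0:3 pp1:4 pp2:3 pp3:1 pp4:1
Op 7: read(P1, v0) -> 150. No state change.
Op 8: write(P2, v2, 175). refcount(pp2)=3>1 -> COPY to pp5. 6 ppages; refcounts: pp0:3 pp1:4 pp2:2 pp3:1 pp4:1 pp5:1

Answer: 6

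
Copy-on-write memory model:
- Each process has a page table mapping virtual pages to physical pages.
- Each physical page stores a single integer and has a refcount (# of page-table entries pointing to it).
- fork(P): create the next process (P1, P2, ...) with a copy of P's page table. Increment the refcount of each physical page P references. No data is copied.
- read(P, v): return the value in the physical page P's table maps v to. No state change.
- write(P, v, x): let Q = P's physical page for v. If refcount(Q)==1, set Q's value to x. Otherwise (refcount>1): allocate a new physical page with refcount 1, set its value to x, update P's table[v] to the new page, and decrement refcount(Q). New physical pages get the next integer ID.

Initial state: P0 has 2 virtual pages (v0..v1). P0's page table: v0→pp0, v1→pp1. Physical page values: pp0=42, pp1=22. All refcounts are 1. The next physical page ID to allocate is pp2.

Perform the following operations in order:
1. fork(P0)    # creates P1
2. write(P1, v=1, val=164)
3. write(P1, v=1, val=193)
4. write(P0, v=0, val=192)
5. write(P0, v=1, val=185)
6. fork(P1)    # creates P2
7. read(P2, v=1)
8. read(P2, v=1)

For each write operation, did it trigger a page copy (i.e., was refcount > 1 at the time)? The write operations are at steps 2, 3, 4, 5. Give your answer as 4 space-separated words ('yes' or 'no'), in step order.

Op 1: fork(P0) -> P1. 2 ppages; refcounts: pp0:2 pp1:2
Op 2: write(P1, v1, 164). refcount(pp1)=2>1 -> COPY to pp2. 3 ppages; refcounts: pp0:2 pp1:1 pp2:1
Op 3: write(P1, v1, 193). refcount(pp2)=1 -> write in place. 3 ppages; refcounts: pp0:2 pp1:1 pp2:1
Op 4: write(P0, v0, 192). refcount(pp0)=2>1 -> COPY to pp3. 4 ppages; refcounts: pp0:1 pp1:1 pp2:1 pp3:1
Op 5: write(P0, v1, 185). refcount(pp1)=1 -> write in place. 4 ppages; refcounts: pp0:1 pp1:1 pp2:1 pp3:1
Op 6: fork(P1) -> P2. 4 ppages; refcounts: pp0:2 pp1:1 pp2:2 pp3:1
Op 7: read(P2, v1) -> 193. No state change.
Op 8: read(P2, v1) -> 193. No state change.

yes no yes no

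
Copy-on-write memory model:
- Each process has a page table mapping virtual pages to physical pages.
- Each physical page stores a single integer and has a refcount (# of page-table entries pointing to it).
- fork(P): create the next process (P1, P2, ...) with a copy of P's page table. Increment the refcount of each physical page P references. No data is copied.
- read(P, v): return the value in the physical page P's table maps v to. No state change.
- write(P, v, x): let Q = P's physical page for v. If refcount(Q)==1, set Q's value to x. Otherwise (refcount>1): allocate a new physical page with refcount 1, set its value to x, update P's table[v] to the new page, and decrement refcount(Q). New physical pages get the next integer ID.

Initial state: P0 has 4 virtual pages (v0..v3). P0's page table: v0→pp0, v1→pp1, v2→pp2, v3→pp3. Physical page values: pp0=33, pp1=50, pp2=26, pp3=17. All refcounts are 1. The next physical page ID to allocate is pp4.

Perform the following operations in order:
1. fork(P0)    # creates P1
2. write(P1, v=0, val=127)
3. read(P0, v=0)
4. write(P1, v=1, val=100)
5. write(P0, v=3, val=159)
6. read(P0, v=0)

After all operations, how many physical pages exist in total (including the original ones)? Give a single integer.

Op 1: fork(P0) -> P1. 4 ppages; refcounts: pp0:2 pp1:2 pp2:2 pp3:2
Op 2: write(P1, v0, 127). refcount(pp0)=2>1 -> COPY to pp4. 5 ppages; refcounts: pp0:1 pp1:2 pp2:2 pp3:2 pp4:1
Op 3: read(P0, v0) -> 33. No state change.
Op 4: write(P1, v1, 100). refcount(pp1)=2>1 -> COPY to pp5. 6 ppages; refcounts: pp0:1 pp1:1 pp2:2 pp3:2 pp4:1 pp5:1
Op 5: write(P0, v3, 159). refcount(pp3)=2>1 -> COPY to pp6. 7 ppages; refcounts: pp0:1 pp1:1 pp2:2 pp3:1 pp4:1 pp5:1 pp6:1
Op 6: read(P0, v0) -> 33. No state change.

Answer: 7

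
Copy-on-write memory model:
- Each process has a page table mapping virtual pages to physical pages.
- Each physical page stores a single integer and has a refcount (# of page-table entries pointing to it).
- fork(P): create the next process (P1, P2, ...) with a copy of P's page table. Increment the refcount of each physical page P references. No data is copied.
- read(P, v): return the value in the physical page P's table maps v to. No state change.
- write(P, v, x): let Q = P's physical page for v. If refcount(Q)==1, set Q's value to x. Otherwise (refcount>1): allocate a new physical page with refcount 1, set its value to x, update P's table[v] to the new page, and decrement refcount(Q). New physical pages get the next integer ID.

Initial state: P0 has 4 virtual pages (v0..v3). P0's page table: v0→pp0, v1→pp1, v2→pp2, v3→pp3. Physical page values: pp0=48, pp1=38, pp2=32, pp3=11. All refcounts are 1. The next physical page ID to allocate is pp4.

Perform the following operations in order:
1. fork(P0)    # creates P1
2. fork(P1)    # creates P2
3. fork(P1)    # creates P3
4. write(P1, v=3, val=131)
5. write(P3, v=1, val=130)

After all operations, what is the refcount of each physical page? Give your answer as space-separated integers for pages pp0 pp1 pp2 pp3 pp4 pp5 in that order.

Answer: 4 3 4 3 1 1

Derivation:
Op 1: fork(P0) -> P1. 4 ppages; refcounts: pp0:2 pp1:2 pp2:2 pp3:2
Op 2: fork(P1) -> P2. 4 ppages; refcounts: pp0:3 pp1:3 pp2:3 pp3:3
Op 3: fork(P1) -> P3. 4 ppages; refcounts: pp0:4 pp1:4 pp2:4 pp3:4
Op 4: write(P1, v3, 131). refcount(pp3)=4>1 -> COPY to pp4. 5 ppages; refcounts: pp0:4 pp1:4 pp2:4 pp3:3 pp4:1
Op 5: write(P3, v1, 130). refcount(pp1)=4>1 -> COPY to pp5. 6 ppages; refcounts: pp0:4 pp1:3 pp2:4 pp3:3 pp4:1 pp5:1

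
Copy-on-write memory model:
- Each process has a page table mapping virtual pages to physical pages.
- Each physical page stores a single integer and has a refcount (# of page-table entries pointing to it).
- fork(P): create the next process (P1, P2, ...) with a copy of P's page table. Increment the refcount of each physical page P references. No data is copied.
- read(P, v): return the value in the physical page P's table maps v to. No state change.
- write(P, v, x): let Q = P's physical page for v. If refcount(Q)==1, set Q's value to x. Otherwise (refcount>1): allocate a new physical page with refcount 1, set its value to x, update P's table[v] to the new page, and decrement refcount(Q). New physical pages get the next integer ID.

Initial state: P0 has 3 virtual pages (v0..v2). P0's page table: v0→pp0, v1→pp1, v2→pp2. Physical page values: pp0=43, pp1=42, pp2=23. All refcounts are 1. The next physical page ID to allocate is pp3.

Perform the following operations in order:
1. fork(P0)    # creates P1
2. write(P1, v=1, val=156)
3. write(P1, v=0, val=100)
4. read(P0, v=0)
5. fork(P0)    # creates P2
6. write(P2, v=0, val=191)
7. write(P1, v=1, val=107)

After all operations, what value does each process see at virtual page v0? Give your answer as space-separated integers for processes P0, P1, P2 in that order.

Answer: 43 100 191

Derivation:
Op 1: fork(P0) -> P1. 3 ppages; refcounts: pp0:2 pp1:2 pp2:2
Op 2: write(P1, v1, 156). refcount(pp1)=2>1 -> COPY to pp3. 4 ppages; refcounts: pp0:2 pp1:1 pp2:2 pp3:1
Op 3: write(P1, v0, 100). refcount(pp0)=2>1 -> COPY to pp4. 5 ppages; refcounts: pp0:1 pp1:1 pp2:2 pp3:1 pp4:1
Op 4: read(P0, v0) -> 43. No state change.
Op 5: fork(P0) -> P2. 5 ppages; refcounts: pp0:2 pp1:2 pp2:3 pp3:1 pp4:1
Op 6: write(P2, v0, 191). refcount(pp0)=2>1 -> COPY to pp5. 6 ppages; refcounts: pp0:1 pp1:2 pp2:3 pp3:1 pp4:1 pp5:1
Op 7: write(P1, v1, 107). refcount(pp3)=1 -> write in place. 6 ppages; refcounts: pp0:1 pp1:2 pp2:3 pp3:1 pp4:1 pp5:1
P0: v0 -> pp0 = 43
P1: v0 -> pp4 = 100
P2: v0 -> pp5 = 191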